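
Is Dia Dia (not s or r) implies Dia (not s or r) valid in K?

Not valid

Tableau for the negation not (Dia Dia (not s or r) implies Dia (not s or r)):
1. not (Dia Dia (not s or r) implies Dia (not s or r)), w0
2. Dia Dia (not s or r), w0
3. not Dia (not s or r), w0
4. Dia (not s or r), w1
5. not (not s or r), w1
6. s, w1
7. not r, w1
8. not s or r, w2
9. r, w2
Accessibility: w0Rw1, w1Rw2
The negation has an open branch (countermodel exists).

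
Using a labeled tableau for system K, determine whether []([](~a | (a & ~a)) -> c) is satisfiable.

1. []([](~a | (a & ~a)) -> c), u

Satisfiable (open branch found)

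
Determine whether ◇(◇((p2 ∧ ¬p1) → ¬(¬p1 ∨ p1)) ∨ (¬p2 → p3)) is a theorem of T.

Valid in T

Tableau for the negation ¬◇(◇((p2 ∧ ¬p1) → ¬(¬p1 ∨ p1)) ∨ (¬p2 → p3)):
1. ¬◇(◇((p2 ∧ ¬p1) → ¬(¬p1 ∨ p1)) ∨ (¬p2 → p3)), w0
2. ¬(◇((p2 ∧ ¬p1) → ¬(¬p1 ∨ p1)) ∨ (¬p2 → p3)), w0
3. ¬◇((p2 ∧ ¬p1) → ¬(¬p1 ∨ p1)), w0
4. ¬(¬p2 → p3), w0
5. ¬p2, w0
6. ¬p3, w0
7. ¬((p2 ∧ ¬p1) → ¬(¬p1 ∨ p1)), w0
8. p2 ∧ ¬p1, w0
9. ¬p1 ∨ p1, w0
10. p2, w0
11. ¬p1, w0
Accessibility: w0Rw0
Branch closes: p2 and ¬p2 both at w0.
Every branch of the negation's tableau closes; the branch above is one of them.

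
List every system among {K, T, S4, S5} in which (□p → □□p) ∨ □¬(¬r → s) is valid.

S4, S5

T-tableau for the negation ¬((□p → □□p) ∨ □¬(¬r → s)):
1. ¬((□p → □□p) ∨ □¬(¬r → s)), u
2. ¬(□p → □□p), u
3. ¬□¬(¬r → s), u
4. □p, u
5. ¬□□p, u
6. p, u
7. ¬r → s, v
8. p, v
9. s, v
10. ¬□p, w
11. p, w
12. ¬p, x
Accessibility: uRu, uRv, uRw, vRv, wRw, wRx, xRx
Complete open branch: countermodel on a T-frame, so not valid in T, nor in K (the same frame is also a K-frame).
S4-tableau for the negation ¬((□p → □□p) ∨ □¬(¬r → s)):
1. ¬((□p → □□p) ∨ □¬(¬r → s)), u
2. ¬(□p → □□p), u
3. ¬□¬(¬r → s), u
4. □p, u
5. ¬□□p, u
6. p, u
7. ¬r → s, v
8. p, v
9. s, v
10. ¬□p, w
11. p, w
12. ¬p, x
13. p, x
Accessibility: uRu, uRv, uRw, uRx, vRv, wRw, wRx, xRx
Branch closes: p and ¬p both at x.
Every branch closes (one shown): valid in S4, hence also in S5 (every theorem of S4 is a theorem of S5).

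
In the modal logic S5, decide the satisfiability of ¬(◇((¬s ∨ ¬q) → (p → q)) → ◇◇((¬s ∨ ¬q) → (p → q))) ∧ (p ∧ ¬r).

1. ¬(◇((¬s ∨ ¬q) → (p → q)) → ◇◇((¬s ∨ ¬q) → (p → q))) ∧ (p ∧ ¬r), u
2. ¬(◇((¬s ∨ ¬q) → (p → q)) → ◇◇((¬s ∨ ¬q) → (p → q))), u
3. p ∧ ¬r, u
4. ◇((¬s ∨ ¬q) → (p → q)), u
5. ¬◇◇((¬s ∨ ¬q) → (p → q)), u
6. p, u
7. ¬r, u
8. ¬◇((¬s ∨ ¬q) → (p → q)), u
9. ¬((¬s ∨ ¬q) → (p → q)), u
10. ¬s ∨ ¬q, u
11. ¬(p → q), u
12. ¬q, u
13. (¬s ∨ ¬q) → (p → q), v
14. ¬◇((¬s ∨ ¬q) → (p → q)), v
15. ¬((¬s ∨ ¬q) → (p → q)), v
16. ¬s ∨ ¬q, v
17. ¬(p → q), v
18. p, v
19. ¬q, v
20. p → q, v
21. q, v
Accessibility: uRu, uRv, vRu, vRv
Branch closes: q and ¬q both at v.
Every branch closes; the branch above is one of them.

Unsatisfiable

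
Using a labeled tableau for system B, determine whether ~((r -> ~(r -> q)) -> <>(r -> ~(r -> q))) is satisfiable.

Unsatisfiable (every branch closes)

1. ~((r -> ~(r -> q)) -> <>(r -> ~(r -> q))), 0
2. r -> ~(r -> q), 0
3. ~<>(r -> ~(r -> q)), 0
4. ~(r -> ~(r -> q)), 0
5. r, 0
6. r -> q, 0
7. ~(r -> q), 0
8. ~q, 0
9. q, 0
Accessibility: 0R0
Branch closes: q and ~q both at 0.
All branches of the tableau close; one closing branch shown above.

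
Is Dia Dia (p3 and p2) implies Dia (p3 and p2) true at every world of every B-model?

No, not valid

Tableau for the negation not (Dia Dia (p3 and p2) implies Dia (p3 and p2)):
1. not (Dia Dia (p3 and p2) implies Dia (p3 and p2)), w0
2. Dia Dia (p3 and p2), w0   [neg-implies-rule on 1]
3. not Dia (p3 and p2), w0   [neg-implies-rule on 1]
4. not (p3 and p2), w0   [neg-Dia-rule on 3 via w0Rw0]
5. not p2, w0   [neg-and-rule on 4 (branches; this branch)]
6. Dia (p3 and p2), w1   [Dia-rule on 2: fresh world w1, w0Rw1]
7. not (p3 and p2), w1   [neg-Dia-rule on 3 via w0Rw1]
8. not p2, w1   [neg-and-rule on 7 (branches; this branch)]
9. p3 and p2, w2   [Dia-rule on 6: fresh world w2, w1Rw2]
10. p3, w2   [and-rule on 9]
11. p2, w2   [and-rule on 9]
Accessibility: w0Rw0, w0Rw1, w1Rw0, w1Rw1, w1Rw2, w2Rw1, w2Rw2
The negation has an open branch (countermodel exists).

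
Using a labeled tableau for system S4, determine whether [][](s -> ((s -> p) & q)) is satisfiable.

1. [][](s -> ((s -> p) & q)), w0
2. [](s -> ((s -> p) & q)), w0   [[]-rule on 1 via w0Rw0]
3. s -> ((s -> p) & q), w0   [[]-rule on 2 via w0Rw0]
4. (s -> p) & q, w0   [->-rule on 3 (branches; this branch)]
5. s -> p, w0   [&-rule on 4]
6. q, w0   [&-rule on 4]
7. p, w0   [->-rule on 5 (branches; this branch)]
Accessibility: w0Rw0

Satisfiable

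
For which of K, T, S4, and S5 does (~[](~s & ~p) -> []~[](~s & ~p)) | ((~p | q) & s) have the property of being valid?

S5-tableau for the negation ~((~[](~s & ~p) -> []~[](~s & ~p)) | ((~p | q) & s)):
1. ~((~[](~s & ~p) -> []~[](~s & ~p)) | ((~p | q) & s)), w0
2. ~(~[](~s & ~p) -> []~[](~s & ~p)), w0
3. ~((~p | q) & s), w0
4. ~[](~s & ~p), w0
5. ~[]~[](~s & ~p), w0
6. ~s, w0
7. ~(~s & ~p), w1
8. p, w1
9. [](~s & ~p), w2
10. ~s & ~p, w0
11. ~p, w0
12. ~s & ~p, w1
13. ~s, w1
14. ~p, w1
Accessibility: w0Rw0, w0Rw1, w0Rw2, w1Rw0, w1Rw1, w1Rw2, w2Rw0, w2Rw1, w2Rw2
Branch closes: p and ~p both at w1.
Every branch closes (one shown): valid in S5.
S4-tableau for the negation ~((~[](~s & ~p) -> []~[](~s & ~p)) | ((~p | q) & s)):
1. ~((~[](~s & ~p) -> []~[](~s & ~p)) | ((~p | q) & s)), w0
2. ~(~[](~s & ~p) -> []~[](~s & ~p)), w0
3. ~((~p | q) & s), w0
4. ~[](~s & ~p), w0
5. ~[]~[](~s & ~p), w0
6. ~s, w0
7. ~(~s & ~p), w1
8. p, w1
9. [](~s & ~p), w2
10. ~s & ~p, w2
11. ~s, w2
12. ~p, w2
Accessibility: w0Rw0, w0Rw1, w0Rw2, w1Rw1, w2Rw2
Complete open branch: countermodel on an S4-frame, so not valid in S4, nor in K, T (the same frame is also a K-frame and a T-frame).

S5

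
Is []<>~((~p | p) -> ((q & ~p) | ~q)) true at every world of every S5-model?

No, not valid

Tableau for the negation ~[]<>~((~p | p) -> ((q & ~p) | ~q)):
1. ~[]<>~((~p | p) -> ((q & ~p) | ~q)), 0
2. ~<>~((~p | p) -> ((q & ~p) | ~q)), 1   [~[]-rule on 1: fresh world 1, 0R1]
3. (~p | p) -> ((q & ~p) | ~q), 0   [~<>-rule on 2 via 1R0]
4. (~p | p) -> ((q & ~p) | ~q), 1   [~<>-rule on 2 via 1R1]
5. (q & ~p) | ~q, 0   [->-rule on 3 (branches; this branch)]
6. (q & ~p) | ~q, 1   [->-rule on 4 (branches; this branch)]
7. ~q, 0   [|-rule on 5 (branches; this branch)]
8. ~q, 1   [|-rule on 6 (branches; this branch)]
Accessibility: 0R0, 0R1, 1R0, 1R1
The negation has an open branch (countermodel exists).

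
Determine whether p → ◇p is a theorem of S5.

Yes, valid

Tableau for the negation ¬(p → ◇p):
1. ¬(p → ◇p), 0
2. p, 0   [¬→-rule on 1]
3. ¬◇p, 0   [¬→-rule on 1]
4. ¬p, 0   [¬◇-rule on 3 via 0R0]
Accessibility: 0R0
Branch closes: p and ¬p both at 0.
All branches of the negation close; one closing branch shown above.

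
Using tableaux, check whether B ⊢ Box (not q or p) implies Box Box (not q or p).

Tableau for the negation not (Box (not q or p) implies Box Box (not q or p)):
1. not (Box (not q or p) implies Box Box (not q or p)), u
2. Box (not q or p), u
3. not Box Box (not q or p), u
4. not q or p, u
5. p, u
6. not Box (not q or p), v
7. not q or p, v
8. p, v
9. not (not q or p), w
10. q, w
11. not p, w
Accessibility: uRu, uRv, vRu, vRv, vRw, wRv, wRw
The negation has an open branch (countermodel exists).

No, not valid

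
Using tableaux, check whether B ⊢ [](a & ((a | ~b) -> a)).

Invalid (countermodel exists)

Tableau for the negation ~[](a & ((a | ~b) -> a)):
1. ~[](a & ((a | ~b) -> a)), 0
2. ~(a & ((a | ~b) -> a)), 1   [~[]-rule on 1: fresh world 1, 0R1]
3. ~((a | ~b) -> a), 1   [~&-rule on 2 (branches; this branch)]
4. a | ~b, 1   [~->-rule on 3]
5. ~a, 1   [~->-rule on 3]
6. ~b, 1   [|-rule on 4 (branches; this branch)]
Accessibility: 0R0, 0R1, 1R0, 1R1
The negation has an open branch (countermodel exists).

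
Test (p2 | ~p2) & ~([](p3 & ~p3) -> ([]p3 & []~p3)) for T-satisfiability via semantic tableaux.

No, unsatisfiable

1. (p2 | ~p2) & ~([](p3 & ~p3) -> ([]p3 & []~p3)), w0
2. p2 | ~p2, w0
3. ~([](p3 & ~p3) -> ([]p3 & []~p3)), w0
4. [](p3 & ~p3), w0
5. ~([]p3 & []~p3), w0
6. p3 & ~p3, w0
7. p3, w0
8. ~p3, w0
Accessibility: w0Rw0
Branch closes: p3 and ~p3 both at w0.
All branches of the tableau close; one closing branch shown above.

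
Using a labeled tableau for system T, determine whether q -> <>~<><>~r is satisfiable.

Yes, satisfiable

1. q -> <>~<><>~r, 0
2. <>~<><>~r, 0   [->-rule on 1 (branches; this branch)]
3. ~<><>~r, 1   [<>-rule on 2: fresh world 1, 0R1]
4. ~<>~r, 1   [~<>-rule on 3 via 1R1]
5. r, 1   [~<>-rule on 4 via 1R1]
Accessibility: 0R0, 0R1, 1R1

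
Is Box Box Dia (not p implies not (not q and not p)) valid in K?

Tableau for the negation not Box Box Dia (not p implies not (not q and not p)):
1. not Box Box Dia (not p implies not (not q and not p)), w0
2. not Box Dia (not p implies not (not q and not p)), w1
3. not Dia (not p implies not (not q and not p)), w2
Accessibility: w0Rw1, w1Rw2
The negation has an open branch (countermodel exists).

No, not valid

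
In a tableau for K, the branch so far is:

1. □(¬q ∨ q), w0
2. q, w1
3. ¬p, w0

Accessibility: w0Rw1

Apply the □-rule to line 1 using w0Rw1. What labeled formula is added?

¬q ∨ q, w1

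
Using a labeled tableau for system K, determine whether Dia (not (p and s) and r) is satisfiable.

Satisfiable (open branch found)

1. Dia (not (p and s) and r), 0
2. not (p and s) and r, 1   [Dia-rule on 1: fresh world 1, 0R1]
3. not (p and s), 1   [and-rule on 2]
4. r, 1   [and-rule on 2]
5. not s, 1   [neg-and-rule on 3 (branches; this branch)]
Accessibility: 0R1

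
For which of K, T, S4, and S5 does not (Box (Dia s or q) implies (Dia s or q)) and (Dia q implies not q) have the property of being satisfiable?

K

T-tableau for the formula:
1. not (Box (Dia s or q) implies (Dia s or q)) and (Dia q implies not q), 0
2. not (Box (Dia s or q) implies (Dia s or q)), 0
3. Dia q implies not q, 0
4. Box (Dia s or q), 0
5. not (Dia s or q), 0
6. not Dia s, 0
7. not q, 0
8. Dia s or q, 0
9. not s, 0
10. Dia s, 0
11. s, 1
12. Dia s or q, 1
13. not s, 1
Accessibility: 0R0, 0R1, 1R1
Branch closes: s and not s both at 1.
Every branch closes (one shown): unsatisfiable in T, hence also in S4, S5 (every S4/S5-frame is a T-frame).
K-tableau for the formula:
1. not (Box (Dia s or q) implies (Dia s or q)) and (Dia q implies not q), 0
2. not (Box (Dia s or q) implies (Dia s or q)), 0
3. Dia q implies not q, 0
4. Box (Dia s or q), 0
5. not (Dia s or q), 0
6. not Dia s, 0
7. not q, 0
Complete open branch: satisfiable in K.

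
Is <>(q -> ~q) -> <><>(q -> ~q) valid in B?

Tableau for the negation ~(<>(q -> ~q) -> <><>(q -> ~q)):
1. ~(<>(q -> ~q) -> <><>(q -> ~q)), u
2. <>(q -> ~q), u
3. ~<><>(q -> ~q), u
4. ~<>(q -> ~q), u
5. ~(q -> ~q), u
6. q, u
7. q -> ~q, v
8. ~<>(q -> ~q), v
9. ~(q -> ~q), v
10. q, v
11. ~q, v
Accessibility: uRu, uRv, vRu, vRv
Branch closes: q and ~q both at v.
Every branch of the negation's tableau closes; the branch above is one of them.

Valid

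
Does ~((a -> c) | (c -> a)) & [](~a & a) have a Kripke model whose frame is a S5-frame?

1. ~((a -> c) | (c -> a)) & [](~a & a), 0
2. ~((a -> c) | (c -> a)), 0
3. [](~a & a), 0
4. ~(a -> c), 0
5. ~(c -> a), 0
6. a, 0
7. ~c, 0
8. c, 0
9. ~a, 0
Accessibility: 0R0
Branch closes: c and ~c both at 0.
(One branch shown.) All branches close.

Unsatisfiable (every branch closes)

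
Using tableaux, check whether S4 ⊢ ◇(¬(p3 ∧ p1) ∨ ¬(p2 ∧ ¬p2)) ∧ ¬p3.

Invalid (countermodel exists)

Tableau for the negation ¬(◇(¬(p3 ∧ p1) ∨ ¬(p2 ∧ ¬p2)) ∧ ¬p3):
1. ¬(◇(¬(p3 ∧ p1) ∨ ¬(p2 ∧ ¬p2)) ∧ ¬p3), w0
2. p3, w0
Accessibility: w0Rw0
The negation has an open branch (countermodel exists).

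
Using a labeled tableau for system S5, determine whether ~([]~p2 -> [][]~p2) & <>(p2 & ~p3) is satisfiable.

Unsatisfiable (every branch closes)

1. ~([]~p2 -> [][]~p2) & <>(p2 & ~p3), u
2. ~([]~p2 -> [][]~p2), u
3. <>(p2 & ~p3), u
4. []~p2, u
5. ~[][]~p2, u
6. ~p2, u
7. p2 & ~p3, v
8. p2, v
9. ~p3, v
10. ~p2, v
Accessibility: uRu, uRv, vRu, vRv
Branch closes: p2 and ~p2 both at v.
All branches of the tableau close; one closing branch shown above.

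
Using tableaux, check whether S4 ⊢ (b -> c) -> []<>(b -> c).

Invalid (countermodel exists)

Tableau for the negation ~((b -> c) -> []<>(b -> c)):
1. ~((b -> c) -> []<>(b -> c)), 0
2. b -> c, 0
3. ~[]<>(b -> c), 0
4. c, 0
5. ~<>(b -> c), 1
6. ~(b -> c), 1
7. b, 1
8. ~c, 1
Accessibility: 0R0, 0R1, 1R1
The negation has an open branch (countermodel exists).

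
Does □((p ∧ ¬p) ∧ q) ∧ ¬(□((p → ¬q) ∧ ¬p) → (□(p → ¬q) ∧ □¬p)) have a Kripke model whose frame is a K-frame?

Unsatisfiable (every branch closes)

1. □((p ∧ ¬p) ∧ q) ∧ ¬(□((p → ¬q) ∧ ¬p) → (□(p → ¬q) ∧ □¬p)), 0
2. □((p ∧ ¬p) ∧ q), 0
3. ¬(□((p → ¬q) ∧ ¬p) → (□(p → ¬q) ∧ □¬p)), 0
4. □((p → ¬q) ∧ ¬p), 0
5. ¬(□(p → ¬q) ∧ □¬p), 0
6. ¬□(p → ¬q), 0
7. ¬(p → ¬q), 1
8. p, 1
9. q, 1
10. (p ∧ ¬p) ∧ q, 1
11. p ∧ ¬p, 1
12. ¬p, 1
Accessibility: 0R1
Branch closes: p and ¬p both at 1.
Every branch closes; the branch above is one of them.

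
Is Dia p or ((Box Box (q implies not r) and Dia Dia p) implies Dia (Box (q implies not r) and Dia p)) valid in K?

Tableau for the negation not (Dia p or ((Box Box (q implies not r) and Dia Dia p) implies Dia (Box (q implies not r) and Dia p))):
1. not (Dia p or ((Box Box (q implies not r) and Dia Dia p) implies Dia (Box (q implies not r) and Dia p))), u
2. not Dia p, u   [neg-or-rule on 1]
3. not ((Box Box (q implies not r) and Dia Dia p) implies Dia (Box (q implies not r) and Dia p)), u   [neg-or-rule on 1]
4. Box Box (q implies not r) and Dia Dia p, u   [neg-implies-rule on 3]
5. not Dia (Box (q implies not r) and Dia p), u   [neg-implies-rule on 3]
6. Box Box (q implies not r), u   [and-rule on 4]
7. Dia Dia p, u   [and-rule on 4]
8. Dia p, v   [Dia-rule on 7: fresh world v, uRv]
9. not p, v   [neg-Dia-rule on 2 via uRv]
10. not (Box (q implies not r) and Dia p), v   [neg-Dia-rule on 5 via uRv]
11. Box (q implies not r), v   [Box-rule on 6 via uRv]
12. not Box (q implies not r), v   [neg-and-rule on 10 (branches; this branch)]
13. p, w   [Dia-rule on 8: fresh world w, vRw]
14. q implies not r, w   [Box-rule on 11 via vRw]
15. not r, w   [implies-rule on 14 (branches; this branch)]
16. not (q implies not r), x   [neg-Box-rule on 12: fresh world x, vRx]
17. q, x   [neg-implies-rule on 16]
18. r, x   [neg-implies-rule on 16]
19. q implies not r, x   [Box-rule on 11 via vRx]
20. not r, x   [implies-rule on 19 (branches; this branch)]
Accessibility: uRv, vRw, vRx
Branch closes: r and not r both at x.
All branches of the negation close; one closing branch shown above.

Valid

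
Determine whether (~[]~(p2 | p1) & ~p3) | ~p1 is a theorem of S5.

No, not valid

Tableau for the negation ~((~[]~(p2 | p1) & ~p3) | ~p1):
1. ~((~[]~(p2 | p1) & ~p3) | ~p1), 0
2. ~(~[]~(p2 | p1) & ~p3), 0
3. p1, 0
4. p3, 0
Accessibility: 0R0
The negation has an open branch (countermodel exists).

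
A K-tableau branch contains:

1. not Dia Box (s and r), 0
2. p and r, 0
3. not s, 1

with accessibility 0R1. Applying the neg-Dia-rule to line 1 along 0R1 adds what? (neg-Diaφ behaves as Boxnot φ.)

not Box (s and r), 1

neg-Diaφ behaves as Boxnot φ: propagate the negated body to each accessible world.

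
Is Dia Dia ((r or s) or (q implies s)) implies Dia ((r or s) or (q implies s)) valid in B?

Invalid (countermodel exists)

Tableau for the negation not (Dia Dia ((r or s) or (q implies s)) implies Dia ((r or s) or (q implies s))):
1. not (Dia Dia ((r or s) or (q implies s)) implies Dia ((r or s) or (q implies s))), u
2. Dia Dia ((r or s) or (q implies s)), u
3. not Dia ((r or s) or (q implies s)), u
4. not ((r or s) or (q implies s)), u
5. not (r or s), u
6. not (q implies s), u
7. not r, u
8. not s, u
9. q, u
10. Dia ((r or s) or (q implies s)), v
11. not ((r or s) or (q implies s)), v
12. not (r or s), v
13. not (q implies s), v
14. not r, v
15. not s, v
16. q, v
17. (r or s) or (q implies s), w
18. q implies s, w
19. s, w
Accessibility: uRu, uRv, vRu, vRv, vRw, wRv, wRw
The negation has an open branch (countermodel exists).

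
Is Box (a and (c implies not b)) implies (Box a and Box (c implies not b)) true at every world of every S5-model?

Tableau for the negation not (Box (a and (c implies not b)) implies (Box a and Box (c implies not b))):
1. not (Box (a and (c implies not b)) implies (Box a and Box (c implies not b))), 0
2. Box (a and (c implies not b)), 0   [neg-implies-rule on 1]
3. not (Box a and Box (c implies not b)), 0   [neg-implies-rule on 1]
4. a and (c implies not b), 0   [Box-rule on 2 via 0R0]
5. a, 0   [and-rule on 4]
6. c implies not b, 0   [and-rule on 4]
7. not Box (c implies not b), 0   [neg-and-rule on 3 (branches; this branch)]
8. not b, 0   [implies-rule on 6 (branches; this branch)]
9. not (c implies not b), 1   [neg-Box-rule on 7: fresh world 1, 0R1]
10. c, 1   [neg-implies-rule on 9]
11. b, 1   [neg-implies-rule on 9]
12. a and (c implies not b), 1   [Box-rule on 2 via 0R1]
13. a, 1   [and-rule on 12]
14. c implies not b, 1   [and-rule on 12]
15. not b, 1   [implies-rule on 14 (branches; this branch)]
Accessibility: 0R0, 0R1, 1R0, 1R1
Branch closes: b and not b both at 1.
Every branch of the negation's tableau closes; the branch above is one of them.

Valid in S5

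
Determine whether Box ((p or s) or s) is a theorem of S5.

No, not valid

Tableau for the negation not Box ((p or s) or s):
1. not Box ((p or s) or s), 0
2. not ((p or s) or s), 1
3. not (p or s), 1
4. not s, 1
5. not p, 1
Accessibility: 0R0, 0R1, 1R0, 1R1
The negation has an open branch (countermodel exists).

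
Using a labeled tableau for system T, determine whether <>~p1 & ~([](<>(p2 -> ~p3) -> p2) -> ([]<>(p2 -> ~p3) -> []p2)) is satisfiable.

1. <>~p1 & ~([](<>(p2 -> ~p3) -> p2) -> ([]<>(p2 -> ~p3) -> []p2)), u
2. <>~p1, u
3. ~([](<>(p2 -> ~p3) -> p2) -> ([]<>(p2 -> ~p3) -> []p2)), u
4. [](<>(p2 -> ~p3) -> p2), u
5. ~([]<>(p2 -> ~p3) -> []p2), u
6. []<>(p2 -> ~p3), u
7. ~[]p2, u
8. <>(p2 -> ~p3) -> p2, u
9. <>(p2 -> ~p3), u
10. ~<>(p2 -> ~p3), u
11. ~(p2 -> ~p3), u
12. p2, u
13. p3, u
14. ~p1, v
15. <>(p2 -> ~p3) -> p2, v
16. <>(p2 -> ~p3), v
17. ~(p2 -> ~p3), v
18. p2, v
19. p3, v
20. ~p2, w
21. <>(p2 -> ~p3) -> p2, w
22. <>(p2 -> ~p3), w
23. ~(p2 -> ~p3), w
24. p2, w
25. p3, w
Accessibility: uRu, uRv, uRw, vRv, wRw
Branch closes: p2 and ~p2 both at w.
Every branch closes; the branch above is one of them.

Unsatisfiable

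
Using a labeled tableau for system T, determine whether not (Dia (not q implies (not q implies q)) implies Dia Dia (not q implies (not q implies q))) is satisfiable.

Unsatisfiable

1. not (Dia (not q implies (not q implies q)) implies Dia Dia (not q implies (not q implies q))), 0
2. Dia (not q implies (not q implies q)), 0   [neg-implies-rule on 1]
3. not Dia Dia (not q implies (not q implies q)), 0   [neg-implies-rule on 1]
4. not Dia (not q implies (not q implies q)), 0   [neg-Dia-rule on 3 via 0R0]
5. not (not q implies (not q implies q)), 0   [neg-Dia-rule on 4 via 0R0]
6. not q, 0   [neg-implies-rule on 5]
7. not (not q implies q), 0   [neg-implies-rule on 5]
8. not q implies (not q implies q), 1   [Dia-rule on 2: fresh world 1, 0R1]
9. not Dia (not q implies (not q implies q)), 1   [neg-Dia-rule on 3 via 0R1]
10. not (not q implies (not q implies q)), 1   [neg-Dia-rule on 4 via 0R1]
11. not q, 1   [neg-implies-rule on 10]
12. not (not q implies q), 1   [neg-implies-rule on 10]
13. not q implies q, 1   [implies-rule on 8 (branches; this branch)]
14. q, 1   [implies-rule on 13 (branches; this branch)]
Accessibility: 0R0, 0R1, 1R1
Branch closes: q and not q both at 1.
(One branch shown.) All branches close.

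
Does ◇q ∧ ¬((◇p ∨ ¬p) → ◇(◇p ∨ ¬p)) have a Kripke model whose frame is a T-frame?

No, unsatisfiable

1. ◇q ∧ ¬((◇p ∨ ¬p) → ◇(◇p ∨ ¬p)), w0
2. ◇q, w0
3. ¬((◇p ∨ ¬p) → ◇(◇p ∨ ¬p)), w0
4. ◇p ∨ ¬p, w0
5. ¬◇(◇p ∨ ¬p), w0
6. ¬(◇p ∨ ¬p), w0
7. ¬◇p, w0
8. p, w0
9. ¬p, w0
Accessibility: w0Rw0
Branch closes: p and ¬p both at w0.
All branches of the tableau close; one closing branch shown above.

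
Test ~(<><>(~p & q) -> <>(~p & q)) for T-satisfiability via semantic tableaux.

Yes, satisfiable

1. ~(<><>(~p & q) -> <>(~p & q)), w0
2. <><>(~p & q), w0   [~->-rule on 1]
3. ~<>(~p & q), w0   [~->-rule on 1]
4. ~(~p & q), w0   [~<>-rule on 3 via w0Rw0]
5. ~q, w0   [~&-rule on 4 (branches; this branch)]
6. <>(~p & q), w1   [<>-rule on 2: fresh world w1, w0Rw1]
7. ~(~p & q), w1   [~<>-rule on 3 via w0Rw1]
8. ~q, w1   [~&-rule on 7 (branches; this branch)]
9. ~p & q, w2   [<>-rule on 6: fresh world w2, w1Rw2]
10. ~p, w2   [&-rule on 9]
11. q, w2   [&-rule on 9]
Accessibility: w0Rw0, w0Rw1, w1Rw1, w1Rw2, w2Rw2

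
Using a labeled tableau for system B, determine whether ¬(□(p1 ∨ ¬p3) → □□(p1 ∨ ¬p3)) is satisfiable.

Satisfiable

1. ¬(□(p1 ∨ ¬p3) → □□(p1 ∨ ¬p3)), u
2. □(p1 ∨ ¬p3), u   [¬→-rule on 1]
3. ¬□□(p1 ∨ ¬p3), u   [¬→-rule on 1]
4. p1 ∨ ¬p3, u   [□-rule on 2 via uRu]
5. ¬p3, u   [∨-rule on 4 (branches; this branch)]
6. ¬□(p1 ∨ ¬p3), v   [¬□-rule on 3: fresh world v, uRv]
7. p1 ∨ ¬p3, v   [□-rule on 2 via uRv]
8. ¬p3, v   [∨-rule on 7 (branches; this branch)]
9. ¬(p1 ∨ ¬p3), w   [¬□-rule on 6: fresh world w, vRw]
10. ¬p1, w   [¬∨-rule on 9]
11. p3, w   [¬∨-rule on 9]
Accessibility: uRu, uRv, vRu, vRv, vRw, wRv, wRw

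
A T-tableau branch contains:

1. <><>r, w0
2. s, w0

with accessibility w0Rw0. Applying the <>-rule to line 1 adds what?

a fresh world w1 with w0Rw1, and <>r at w1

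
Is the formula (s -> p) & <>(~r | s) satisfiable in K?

Satisfiable (open branch found)

1. (s -> p) & <>(~r | s), 0
2. s -> p, 0   [&-rule on 1]
3. <>(~r | s), 0   [&-rule on 1]
4. p, 0   [->-rule on 2 (branches; this branch)]
5. ~r | s, 1   [<>-rule on 3: fresh world 1, 0R1]
6. s, 1   [|-rule on 5 (branches; this branch)]
Accessibility: 0R1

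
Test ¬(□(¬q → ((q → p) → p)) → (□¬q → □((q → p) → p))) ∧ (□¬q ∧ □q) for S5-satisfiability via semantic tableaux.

1. ¬(□(¬q → ((q → p) → p)) → (□¬q → □((q → p) → p))) ∧ (□¬q ∧ □q), 0
2. ¬(□(¬q → ((q → p) → p)) → (□¬q → □((q → p) → p))), 0
3. □¬q ∧ □q, 0
4. □(¬q → ((q → p) → p)), 0
5. ¬(□¬q → □((q → p) → p)), 0
6. □¬q, 0
7. □q, 0
8. ¬□((q → p) → p), 0
9. ¬q → ((q → p) → p), 0
10. ¬q, 0
11. q, 0
Accessibility: 0R0
Branch closes: q and ¬q both at 0.
(One branch shown.) All branches close.

No, unsatisfiable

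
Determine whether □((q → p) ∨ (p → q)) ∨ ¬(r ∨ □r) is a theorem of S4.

Valid in S4

Tableau for the negation ¬(□((q → p) ∨ (p → q)) ∨ ¬(r ∨ □r)):
1. ¬(□((q → p) ∨ (p → q)) ∨ ¬(r ∨ □r)), 0
2. ¬□((q → p) ∨ (p → q)), 0
3. r ∨ □r, 0
4. □r, 0
5. r, 0
6. ¬((q → p) ∨ (p → q)), 1
7. ¬(q → p), 1
8. ¬(p → q), 1
9. q, 1
10. ¬p, 1
11. p, 1
12. ¬q, 1
Accessibility: 0R0, 0R1, 1R1
Branch closes: p and ¬p both at 1.
Every branch of the negation's tableau closes; the branch above is one of them.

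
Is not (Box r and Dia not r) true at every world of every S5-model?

Valid in S5

Tableau for the negation Box r and Dia not r:
1. Box r and Dia not r, u
2. Box r, u   [and-rule on 1]
3. Dia not r, u   [and-rule on 1]
4. r, u   [Box-rule on 2 via uRu]
5. not r, v   [Dia-rule on 3: fresh world v, uRv]
6. r, v   [Box-rule on 2 via uRv]
Accessibility: uRu, uRv, vRu, vRv
Branch closes: r and not r both at v.
All branches of the negation close; one closing branch shown above.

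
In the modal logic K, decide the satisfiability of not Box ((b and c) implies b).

Unsatisfiable (every branch closes)

1. not Box ((b and c) implies b), u
2. not ((b and c) implies b), v
3. b and c, v
4. not b, v
5. b, v
6. c, v
Accessibility: uRv
Branch closes: b and not b both at v.
Every branch closes; the branch above is one of them.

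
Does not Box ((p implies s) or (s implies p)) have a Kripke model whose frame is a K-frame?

1. not Box ((p implies s) or (s implies p)), 0
2. not ((p implies s) or (s implies p)), 1
3. not (p implies s), 1
4. not (s implies p), 1
5. p, 1
6. not s, 1
7. s, 1
8. not p, 1
Accessibility: 0R1
Branch closes: s and not s both at 1.
All branches of the tableau close; one closing branch shown above.

Unsatisfiable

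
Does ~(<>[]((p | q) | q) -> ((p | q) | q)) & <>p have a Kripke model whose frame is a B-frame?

No, unsatisfiable

1. ~(<>[]((p | q) | q) -> ((p | q) | q)) & <>p, w0
2. ~(<>[]((p | q) | q) -> ((p | q) | q)), w0
3. <>p, w0
4. <>[]((p | q) | q), w0
5. ~((p | q) | q), w0
6. ~(p | q), w0
7. ~q, w0
8. ~p, w0
9. p, w1
10. []((p | q) | q), w2
11. (p | q) | q, w0
12. (p | q) | q, w2
13. p | q, w0
14. q, w2
15. q, w0
Accessibility: w0Rw0, w0Rw1, w0Rw2, w1Rw0, w1Rw1, w2Rw0, w2Rw2
Branch closes: q and ~q both at w0.
Every branch closes; the branch above is one of them.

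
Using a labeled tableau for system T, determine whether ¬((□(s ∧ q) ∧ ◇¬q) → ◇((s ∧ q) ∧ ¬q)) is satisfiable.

No, unsatisfiable

1. ¬((□(s ∧ q) ∧ ◇¬q) → ◇((s ∧ q) ∧ ¬q)), u
2. □(s ∧ q) ∧ ◇¬q, u   [¬→-rule on 1]
3. ¬◇((s ∧ q) ∧ ¬q), u   [¬→-rule on 1]
4. □(s ∧ q), u   [∧-rule on 2]
5. ◇¬q, u   [∧-rule on 2]
6. ¬((s ∧ q) ∧ ¬q), u   [¬◇-rule on 3 via uRu]
7. s ∧ q, u   [□-rule on 4 via uRu]
8. s, u   [∧-rule on 7]
9. q, u   [∧-rule on 7]
10. ¬q, v   [◇-rule on 5: fresh world v, uRv]
11. ¬((s ∧ q) ∧ ¬q), v   [¬◇-rule on 3 via uRv]
12. s ∧ q, v   [□-rule on 4 via uRv]
13. s, v   [∧-rule on 12]
14. q, v   [∧-rule on 12]
Accessibility: uRu, uRv, vRv
Branch closes: q and ¬q both at v.
Every branch closes; the branch above is one of them.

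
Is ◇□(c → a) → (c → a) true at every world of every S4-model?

No, not valid

Tableau for the negation ¬(◇□(c → a) → (c → a)):
1. ¬(◇□(c → a) → (c → a)), u
2. ◇□(c → a), u
3. ¬(c → a), u
4. c, u
5. ¬a, u
6. □(c → a), v
7. c → a, v
8. a, v
Accessibility: uRu, uRv, vRv
The negation has an open branch (countermodel exists).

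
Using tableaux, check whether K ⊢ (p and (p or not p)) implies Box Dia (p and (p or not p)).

Tableau for the negation not ((p and (p or not p)) implies Box Dia (p and (p or not p))):
1. not ((p and (p or not p)) implies Box Dia (p and (p or not p))), w0
2. p and (p or not p), w0
3. not Box Dia (p and (p or not p)), w0
4. p, w0
5. p or not p, w0
6. not Dia (p and (p or not p)), w1
Accessibility: w0Rw1
The negation has an open branch (countermodel exists).

No, not valid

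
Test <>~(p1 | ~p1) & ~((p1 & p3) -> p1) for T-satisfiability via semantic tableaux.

Unsatisfiable (every branch closes)

1. <>~(p1 | ~p1) & ~((p1 & p3) -> p1), u
2. <>~(p1 | ~p1), u   [&-rule on 1]
3. ~((p1 & p3) -> p1), u   [&-rule on 1]
4. p1 & p3, u   [~->-rule on 3]
5. ~p1, u   [~->-rule on 3]
6. p1, u   [&-rule on 4]
7. p3, u   [&-rule on 4]
Accessibility: uRu
Branch closes: p1 and ~p1 both at u.
All branches of the tableau close; one closing branch shown above.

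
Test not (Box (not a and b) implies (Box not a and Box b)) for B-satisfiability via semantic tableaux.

Unsatisfiable (every branch closes)

1. not (Box (not a and b) implies (Box not a and Box b)), u
2. Box (not a and b), u
3. not (Box not a and Box b), u
4. not a and b, u
5. not a, u
6. b, u
7. not Box b, u
8. not b, v
9. not a and b, v
10. not a, v
11. b, v
Accessibility: uRu, uRv, vRu, vRv
Branch closes: b and not b both at v.
All branches of the tableau close; one closing branch shown above.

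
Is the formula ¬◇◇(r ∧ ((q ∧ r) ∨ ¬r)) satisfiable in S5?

1. ¬◇◇(r ∧ ((q ∧ r) ∨ ¬r)), 0
2. ¬◇(r ∧ ((q ∧ r) ∨ ¬r)), 0   [¬◇-rule on 1 via 0R0]
3. ¬(r ∧ ((q ∧ r) ∨ ¬r)), 0   [¬◇-rule on 2 via 0R0]
4. ¬((q ∧ r) ∨ ¬r), 0   [¬∧-rule on 3 (branches; this branch)]
5. ¬(q ∧ r), 0   [¬∨-rule on 4]
6. r, 0   [¬∨-rule on 4]
7. ¬q, 0   [¬∧-rule on 5 (branches; this branch)]
Accessibility: 0R0

Satisfiable (open branch found)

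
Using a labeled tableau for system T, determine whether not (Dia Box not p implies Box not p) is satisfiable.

1. not (Dia Box not p implies Box not p), u
2. Dia Box not p, u   [neg-implies-rule on 1]
3. not Box not p, u   [neg-implies-rule on 1]
4. Box not p, v   [Dia-rule on 2: fresh world v, uRv]
5. not p, v   [Box-rule on 4 via vRv]
6. p, w   [neg-Box-rule on 3: fresh world w, uRw]
Accessibility: uRu, uRv, uRw, vRv, wRw

Satisfiable (open branch found)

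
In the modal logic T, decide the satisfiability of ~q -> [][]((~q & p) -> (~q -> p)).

1. ~q -> [][]((~q & p) -> (~q -> p)), 0
2. [][]((~q & p) -> (~q -> p)), 0
3. []((~q & p) -> (~q -> p)), 0
4. (~q & p) -> (~q -> p), 0
5. ~q -> p, 0
6. p, 0
Accessibility: 0R0

Satisfiable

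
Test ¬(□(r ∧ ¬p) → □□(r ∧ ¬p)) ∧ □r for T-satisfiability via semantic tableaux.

1. ¬(□(r ∧ ¬p) → □□(r ∧ ¬p)) ∧ □r, w0
2. ¬(□(r ∧ ¬p) → □□(r ∧ ¬p)), w0
3. □r, w0
4. □(r ∧ ¬p), w0
5. ¬□□(r ∧ ¬p), w0
6. r, w0
7. r ∧ ¬p, w0
8. ¬p, w0
9. ¬□(r ∧ ¬p), w1
10. r, w1
11. r ∧ ¬p, w1
12. ¬p, w1
13. ¬(r ∧ ¬p), w2
14. p, w2
Accessibility: w0Rw0, w0Rw1, w1Rw1, w1Rw2, w2Rw2

Yes, satisfiable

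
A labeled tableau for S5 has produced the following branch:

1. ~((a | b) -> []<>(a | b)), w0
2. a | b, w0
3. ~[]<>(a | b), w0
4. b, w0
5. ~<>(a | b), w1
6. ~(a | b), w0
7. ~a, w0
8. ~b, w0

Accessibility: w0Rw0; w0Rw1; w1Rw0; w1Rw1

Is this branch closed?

Yes, closed

Both b and ~b appear at w0.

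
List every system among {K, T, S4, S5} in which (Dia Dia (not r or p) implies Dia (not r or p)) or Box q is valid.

S4, S5

S4-tableau for the negation not ((Dia Dia (not r or p) implies Dia (not r or p)) or Box q):
1. not ((Dia Dia (not r or p) implies Dia (not r or p)) or Box q), w0
2. not (Dia Dia (not r or p) implies Dia (not r or p)), w0
3. not Box q, w0
4. Dia Dia (not r or p), w0
5. not Dia (not r or p), w0
6. not (not r or p), w0
7. r, w0
8. not p, w0
9. not q, w1
10. not (not r or p), w1
11. r, w1
12. not p, w1
13. Dia (not r or p), w2
14. not (not r or p), w2
15. r, w2
16. not p, w2
17. not r or p, w3
18. not (not r or p), w3
19. r, w3
20. not p, w3
21. p, w3
Accessibility: w0Rw0, w0Rw1, w0Rw2, w0Rw3, w1Rw1, w2Rw2, w2Rw3, w3Rw3
Branch closes: p and not p both at w3.
Every branch closes (one shown): valid in S4, hence also in S5 (every theorem of S4 is a theorem of S5).
T-tableau for the negation not ((Dia Dia (not r or p) implies Dia (not r or p)) or Box q):
1. not ((Dia Dia (not r or p) implies Dia (not r or p)) or Box q), w0
2. not (Dia Dia (not r or p) implies Dia (not r or p)), w0
3. not Box q, w0
4. Dia Dia (not r or p), w0
5. not Dia (not r or p), w0
6. not (not r or p), w0
7. r, w0
8. not p, w0
9. not q, w1
10. not (not r or p), w1
11. r, w1
12. not p, w1
13. Dia (not r or p), w2
14. not (not r or p), w2
15. r, w2
16. not p, w2
17. not r or p, w3
18. p, w3
Accessibility: w0Rw0, w0Rw1, w0Rw2, w1Rw1, w2Rw2, w2Rw3, w3Rw3
Complete open branch: countermodel on a T-frame, so not valid in T, nor in K (the same frame is also a K-frame).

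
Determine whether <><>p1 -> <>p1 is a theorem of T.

No, not valid

Tableau for the negation ~(<><>p1 -> <>p1):
1. ~(<><>p1 -> <>p1), 0
2. <><>p1, 0
3. ~<>p1, 0
4. ~p1, 0
5. <>p1, 1
6. ~p1, 1
7. p1, 2
Accessibility: 0R0, 0R1, 1R1, 1R2, 2R2
The negation has an open branch (countermodel exists).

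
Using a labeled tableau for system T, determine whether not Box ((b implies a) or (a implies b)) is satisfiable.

Unsatisfiable (every branch closes)

1. not Box ((b implies a) or (a implies b)), u
2. not ((b implies a) or (a implies b)), v   [neg-Box-rule on 1: fresh world v, uRv]
3. not (b implies a), v   [neg-or-rule on 2]
4. not (a implies b), v   [neg-or-rule on 2]
5. b, v   [neg-implies-rule on 3]
6. not a, v   [neg-implies-rule on 3]
7. a, v   [neg-implies-rule on 4]
8. not b, v   [neg-implies-rule on 4]
Accessibility: uRu, uRv, vRv
Branch closes: a and not a both at v.
(One branch shown.) All branches close.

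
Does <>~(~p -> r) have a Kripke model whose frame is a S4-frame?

Satisfiable (open branch found)

1. <>~(~p -> r), w0
2. ~(~p -> r), w1
3. ~p, w1
4. ~r, w1
Accessibility: w0Rw0, w0Rw1, w1Rw1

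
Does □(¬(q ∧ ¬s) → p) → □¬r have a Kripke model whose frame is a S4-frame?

1. □(¬(q ∧ ¬s) → p) → □¬r, u
2. □¬r, u
3. ¬r, u
Accessibility: uRu

Satisfiable (open branch found)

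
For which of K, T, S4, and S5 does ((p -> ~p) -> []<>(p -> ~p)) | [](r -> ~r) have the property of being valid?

S5

S5-tableau for the negation ~(((p -> ~p) -> []<>(p -> ~p)) | [](r -> ~r)):
1. ~(((p -> ~p) -> []<>(p -> ~p)) | [](r -> ~r)), u
2. ~((p -> ~p) -> []<>(p -> ~p)), u   [~|-rule on 1]
3. ~[](r -> ~r), u   [~|-rule on 1]
4. p -> ~p, u   [~->-rule on 2]
5. ~[]<>(p -> ~p), u   [~->-rule on 2]
6. ~p, u   [->-rule on 4 (branches; this branch)]
7. ~(r -> ~r), v   [~[]-rule on 3: fresh world v, uRv]
8. r, v   [~->-rule on 7]
9. ~<>(p -> ~p), w   [~[]-rule on 5: fresh world w, uRw]
10. ~(p -> ~p), u   [~<>-rule on 9 via wRu]
11. p, u   [~->-rule on 10]
Accessibility: uRu, uRv, uRw, vRu, vRv, vRw, wRu, wRv, wRw
Branch closes: p and ~p both at u.
Every branch closes (one shown): valid in S5.
S4-tableau for the negation ~(((p -> ~p) -> []<>(p -> ~p)) | [](r -> ~r)):
1. ~(((p -> ~p) -> []<>(p -> ~p)) | [](r -> ~r)), u
2. ~((p -> ~p) -> []<>(p -> ~p)), u   [~|-rule on 1]
3. ~[](r -> ~r), u   [~|-rule on 1]
4. p -> ~p, u   [~->-rule on 2]
5. ~[]<>(p -> ~p), u   [~->-rule on 2]
6. ~p, u   [->-rule on 4 (branches; this branch)]
7. ~(r -> ~r), v   [~[]-rule on 3: fresh world v, uRv]
8. r, v   [~->-rule on 7]
9. ~<>(p -> ~p), w   [~[]-rule on 5: fresh world w, uRw]
10. ~(p -> ~p), w   [~<>-rule on 9 via wRw]
11. p, w   [~->-rule on 10]
Accessibility: uRu, uRv, uRw, vRv, wRw
Complete open branch: countermodel on an S4-frame, so not valid in S4, nor in K, T (the same frame is also a K-frame and a T-frame).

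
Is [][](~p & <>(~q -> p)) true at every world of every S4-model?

Tableau for the negation ~[][](~p & <>(~q -> p)):
1. ~[][](~p & <>(~q -> p)), u
2. ~[](~p & <>(~q -> p)), v
3. ~(~p & <>(~q -> p)), w
4. ~<>(~q -> p), w
5. ~(~q -> p), w
6. ~q, w
7. ~p, w
Accessibility: uRu, uRv, uRw, vRv, vRw, wRw
The negation has an open branch (countermodel exists).

No, not valid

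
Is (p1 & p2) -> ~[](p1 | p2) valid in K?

Tableau for the negation ~((p1 & p2) -> ~[](p1 | p2)):
1. ~((p1 & p2) -> ~[](p1 | p2)), 0
2. p1 & p2, 0   [~->-rule on 1]
3. [](p1 | p2), 0   [~->-rule on 1]
4. p1, 0   [&-rule on 2]
5. p2, 0   [&-rule on 2]
The negation has an open branch (countermodel exists).

Not valid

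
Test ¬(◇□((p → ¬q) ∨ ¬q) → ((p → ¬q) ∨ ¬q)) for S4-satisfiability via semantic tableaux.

Satisfiable (open branch found)

1. ¬(◇□((p → ¬q) ∨ ¬q) → ((p → ¬q) ∨ ¬q)), u
2. ◇□((p → ¬q) ∨ ¬q), u
3. ¬((p → ¬q) ∨ ¬q), u
4. ¬(p → ¬q), u
5. q, u
6. p, u
7. □((p → ¬q) ∨ ¬q), v
8. (p → ¬q) ∨ ¬q, v
9. ¬q, v
Accessibility: uRu, uRv, vRv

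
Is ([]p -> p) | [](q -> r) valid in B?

Valid in B

Tableau for the negation ~(([]p -> p) | [](q -> r)):
1. ~(([]p -> p) | [](q -> r)), u
2. ~([]p -> p), u   [~|-rule on 1]
3. ~[](q -> r), u   [~|-rule on 1]
4. []p, u   [~->-rule on 2]
5. ~p, u   [~->-rule on 2]
6. p, u   [[]-rule on 4 via uRu]
Accessibility: uRu
Branch closes: p and ~p both at u.
Every branch of the negation's tableau closes; the branch above is one of them.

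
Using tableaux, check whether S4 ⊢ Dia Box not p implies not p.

Tableau for the negation not (Dia Box not p implies not p):
1. not (Dia Box not p implies not p), u
2. Dia Box not p, u   [neg-implies-rule on 1]
3. p, u   [neg-implies-rule on 1]
4. Box not p, v   [Dia-rule on 2: fresh world v, uRv]
5. not p, v   [Box-rule on 4 via vRv]
Accessibility: uRu, uRv, vRv
The negation has an open branch (countermodel exists).

No, not valid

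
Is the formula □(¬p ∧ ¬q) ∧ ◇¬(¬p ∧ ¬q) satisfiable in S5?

No, unsatisfiable

1. □(¬p ∧ ¬q) ∧ ◇¬(¬p ∧ ¬q), u
2. □(¬p ∧ ¬q), u
3. ◇¬(¬p ∧ ¬q), u
4. ¬p ∧ ¬q, u
5. ¬p, u
6. ¬q, u
7. ¬(¬p ∧ ¬q), v
8. ¬p ∧ ¬q, v
9. ¬p, v
10. ¬q, v
11. q, v
Accessibility: uRu, uRv, vRu, vRv
Branch closes: q and ¬q both at v.
(One branch shown.) All branches close.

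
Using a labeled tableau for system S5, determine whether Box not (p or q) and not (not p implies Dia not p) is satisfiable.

No, unsatisfiable

1. Box not (p or q) and not (not p implies Dia not p), 0
2. Box not (p or q), 0
3. not (not p implies Dia not p), 0
4. not p, 0
5. not Dia not p, 0
6. not (p or q), 0
7. not q, 0
8. p, 0
Accessibility: 0R0
Branch closes: p and not p both at 0.
All branches of the tableau close; one closing branch shown above.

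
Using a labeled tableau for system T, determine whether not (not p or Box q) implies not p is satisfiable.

1. not (not p or Box q) implies not p, 0
2. not p, 0
Accessibility: 0R0

Satisfiable (open branch found)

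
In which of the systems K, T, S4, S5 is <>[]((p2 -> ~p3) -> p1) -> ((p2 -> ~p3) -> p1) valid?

S4-tableau for the negation ~(<>[]((p2 -> ~p3) -> p1) -> ((p2 -> ~p3) -> p1)):
1. ~(<>[]((p2 -> ~p3) -> p1) -> ((p2 -> ~p3) -> p1)), u
2. <>[]((p2 -> ~p3) -> p1), u
3. ~((p2 -> ~p3) -> p1), u
4. p2 -> ~p3, u
5. ~p1, u
6. ~p3, u
7. []((p2 -> ~p3) -> p1), v
8. (p2 -> ~p3) -> p1, v
9. p1, v
Accessibility: uRu, uRv, vRv
Complete open branch: countermodel on an S4-frame, so not valid in S4, nor in K, T (the same frame is also a K-frame and a T-frame).
S5-tableau for the negation ~(<>[]((p2 -> ~p3) -> p1) -> ((p2 -> ~p3) -> p1)):
1. ~(<>[]((p2 -> ~p3) -> p1) -> ((p2 -> ~p3) -> p1)), u
2. <>[]((p2 -> ~p3) -> p1), u
3. ~((p2 -> ~p3) -> p1), u
4. p2 -> ~p3, u
5. ~p1, u
6. ~p3, u
7. []((p2 -> ~p3) -> p1), v
8. (p2 -> ~p3) -> p1, u
9. (p2 -> ~p3) -> p1, v
10. ~(p2 -> ~p3), u
11. p2, u
12. p3, u
Accessibility: uRu, uRv, vRu, vRv
Branch closes: p3 and ~p3 both at u.
Every branch closes (one shown): valid in S5.

S5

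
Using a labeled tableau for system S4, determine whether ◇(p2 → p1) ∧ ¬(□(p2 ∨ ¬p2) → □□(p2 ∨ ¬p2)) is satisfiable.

1. ◇(p2 → p1) ∧ ¬(□(p2 ∨ ¬p2) → □□(p2 ∨ ¬p2)), 0
2. ◇(p2 → p1), 0
3. ¬(□(p2 ∨ ¬p2) → □□(p2 ∨ ¬p2)), 0
4. □(p2 ∨ ¬p2), 0
5. ¬□□(p2 ∨ ¬p2), 0
6. p2 ∨ ¬p2, 0
7. ¬p2, 0
8. p2 → p1, 1
9. p2 ∨ ¬p2, 1
10. p1, 1
11. ¬p2, 1
12. ¬□(p2 ∨ ¬p2), 2
13. p2 ∨ ¬p2, 2
14. ¬p2, 2
15. ¬(p2 ∨ ¬p2), 3
16. ¬p2, 3
17. p2, 3
Accessibility: 0R0, 0R1, 0R2, 0R3, 1R1, 2R2, 2R3, 3R3
Branch closes: p2 and ¬p2 both at 3.
Every branch closes; the branch above is one of them.

Unsatisfiable (every branch closes)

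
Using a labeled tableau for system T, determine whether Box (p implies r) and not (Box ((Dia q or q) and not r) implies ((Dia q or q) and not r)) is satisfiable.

Unsatisfiable

1. Box (p implies r) and not (Box ((Dia q or q) and not r) implies ((Dia q or q) and not r)), 0
2. Box (p implies r), 0
3. not (Box ((Dia q or q) and not r) implies ((Dia q or q) and not r)), 0
4. Box ((Dia q or q) and not r), 0
5. not ((Dia q or q) and not r), 0
6. p implies r, 0
7. (Dia q or q) and not r, 0
8. Dia q or q, 0
9. not r, 0
10. not (Dia q or q), 0
11. not Dia q, 0
12. not q, 0
13. not p, 0
14. Dia q, 0
15. q, 1
16. p implies r, 1
17. (Dia q or q) and not r, 1
18. Dia q or q, 1
19. not r, 1
20. not q, 1
Accessibility: 0R0, 0R1, 1R1
Branch closes: q and not q both at 1.
Every branch closes; the branch above is one of them.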